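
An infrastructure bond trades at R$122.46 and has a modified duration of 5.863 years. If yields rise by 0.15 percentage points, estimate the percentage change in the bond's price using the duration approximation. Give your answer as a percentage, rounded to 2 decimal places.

Duration approximation: ΔP/P ≈ -D_mod · Δy = -5.863 × (+0.0015) = -0.0087945.
As a percentage: -0.87945%.

-0.88%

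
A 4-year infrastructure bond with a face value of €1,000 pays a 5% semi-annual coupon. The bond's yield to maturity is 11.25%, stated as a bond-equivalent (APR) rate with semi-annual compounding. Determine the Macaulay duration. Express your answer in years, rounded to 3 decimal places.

Periodic yield y = 0.05625. Discount each cash flow and weight by its period:
  t   CF        PV=CF/(1+0.05625)^t    t·PV
  1        25.00        23.6686        23.6686
  2        25.00        22.4082        44.8164
  3        25.00        21.2148        63.6445
  4        25.00        20.0851        80.3402
  5        25.00        19.0154        95.0772
  6        25.00        18.0028       108.0167
  7        25.00        17.0441       119.3084
  8     1,025.00       661.5918     5,292.7341
  Σ                    803.0308     5,827.6062
Price P = Σ PV = 803.0308.
Macaulay duration = Σ(t·PV) / P = 5,827.6062 / 803.0308 = 7.25701 half-year periods.
In years: 7.25701 / 2 = 3.62851 years.

3.629 years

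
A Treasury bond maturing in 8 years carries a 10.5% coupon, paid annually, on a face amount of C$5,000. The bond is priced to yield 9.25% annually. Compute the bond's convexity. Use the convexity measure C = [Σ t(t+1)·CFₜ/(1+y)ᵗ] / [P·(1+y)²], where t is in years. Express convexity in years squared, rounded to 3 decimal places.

With y = 0.0925:
  t   CF        PV=CF/(1+0.0925)^t    t·PV        t(t+1)·PV
  1       525.00       480.5492       480.5492         961.0984
  2       525.00       439.8620       879.7239       2,639.1718
  3       525.00       402.6196     1,207.8589       4,831.4358
  4       525.00       368.5306     1,474.1223       7,370.6114
  5       525.00       337.3278     1,686.6388      10,119.8326
  6       525.00       308.7668     1,852.6009      12,968.2066
  7       525.00       282.6241     1,978.3687      15,826.9493
  8     5,525.00     2,722.4550    21,779.6404     196,016.7633
  Σ                  5,342.7351    31,339.5031     250,734.0692
P = 5,342.7351.
Convexity = Σ t(t+1)·PV / [P·(1+y)²] = 250,734.0692 / (5,342.7351 × 1.193556) = 39.31939.

39.319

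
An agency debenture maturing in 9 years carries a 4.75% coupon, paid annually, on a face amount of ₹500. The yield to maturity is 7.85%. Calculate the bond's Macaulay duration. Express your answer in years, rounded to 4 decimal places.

7.3312 years

Periodic yield y = 0.0785. Discount each cash flow and weight by its year:
  t   CF        PV=CF/(1+0.0785)^t    t·PV
  1        23.75        22.0213        22.0213
  2        23.75        20.4185        40.8370
  3        23.75        18.9323        56.7969
  4        23.75        17.5543        70.2171
  5        23.75        16.2766        81.3828
  6        23.75        15.0919        90.5511
  7        23.75        13.9934        97.9536
  8        23.75        12.9749       103.7988
  9       523.75       265.3033     2,387.7299
  Σ                    402.5664     2,951.2886
Price P = Σ PV = 402.5664.
Macaulay duration = Σ(t·PV) / P = 2,951.2886 / 402.5664 = 7.33119 years.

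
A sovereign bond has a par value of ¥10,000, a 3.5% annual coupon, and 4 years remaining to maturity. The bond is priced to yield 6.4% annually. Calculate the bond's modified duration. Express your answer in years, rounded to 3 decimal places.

3.562 years

Periodic yield y = 0.064. First find Macaulay duration:
  t   CF        PV=CF/(1+0.064)^t    t·PV
  1       350.00       328.9474       328.9474
  2       350.00       309.1611       618.3221
  3       350.00       290.5649       871.6947
  4    10,350.00     8,075.5821    32,302.3285
  Σ                  9,004.2555    34,121.2927
P = 9,004.2555; Macaulay duration = 34,121.2927 / 9,004.2555 = 3.78946 years.
Modified duration = D_Mac / (1 + y) = 3.78946 / 1.064 = 3.56153 years.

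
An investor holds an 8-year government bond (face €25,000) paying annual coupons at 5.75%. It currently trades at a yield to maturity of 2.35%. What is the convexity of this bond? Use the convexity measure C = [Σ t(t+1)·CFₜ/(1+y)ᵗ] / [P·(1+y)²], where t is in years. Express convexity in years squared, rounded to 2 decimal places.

54.99

With y = 0.0235:
  t   CF        PV=CF/(1+0.0235)^t    t·PV        t(t+1)·PV
  1     1,437.50     1,404.4944     1,404.4944       2,808.9888
  2     1,437.50     1,372.2466     2,744.4932       8,233.4795
  3     1,437.50     1,340.7392     4,022.2176      16,088.8706
  4     1,437.50     1,309.9553     5,239.8211      26,199.1053
  5     1,437.50     1,279.8781     6,399.3907      38,396.3439
  6     1,437.50     1,250.4916     7,502.9495      52,520.6463
  7     1,437.50     1,221.7798     8,552.4583      68,419.6663
  8    26,437.50    21,954.1996   175,633.5970   1,580,702.3726
  Σ                 31,133.7845   211,499.4216   1,793,369.4733
P = 31,133.7845.
Convexity = Σ t(t+1)·PV / [P·(1+y)²] = 1,793,369.4733 / (31,133.7845 × 1.047552) = 54.98727.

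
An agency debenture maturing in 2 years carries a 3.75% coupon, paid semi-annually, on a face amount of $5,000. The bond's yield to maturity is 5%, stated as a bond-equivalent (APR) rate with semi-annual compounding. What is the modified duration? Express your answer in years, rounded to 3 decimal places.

1.897 years

Periodic yield y = 0.025. First find Macaulay duration:
  t   CF        PV=CF/(1+0.025)^t    t·PV
  1        93.75        91.4634        91.4634
  2        93.75        89.2326       178.4652
  3        93.75        87.0562       261.1686
  4     5,093.75     4,614.6861    18,458.7444
  Σ                  4,882.4383    18,989.8416
P = 4,882.4383; Macaulay duration = 18,989.8416 / 4,882.4383 = 3.88942 half-year periods = 1.94471 years.
Modified duration = D_Mac / (1 + y) = 1.94471 / 1.025 = 1.89728 years.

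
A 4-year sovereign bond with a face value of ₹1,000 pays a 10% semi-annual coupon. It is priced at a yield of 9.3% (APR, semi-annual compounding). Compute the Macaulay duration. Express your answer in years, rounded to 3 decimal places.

Periodic yield y = 0.0465. Discount each cash flow and weight by its period:
  t   CF        PV=CF/(1+0.0465)^t    t·PV
  1        50.00        47.7783        47.7783
  2        50.00        45.6553        91.3107
  3        50.00        43.6267       130.8801
  4        50.00        41.6882       166.7528
  5        50.00        39.8358       199.1791
  6        50.00        38.0658       228.3946
  7        50.00        36.3744       254.6205
  8     1,050.00       729.9203     5,839.3623
  Σ                  1,022.9448     6,958.2785
Price P = Σ PV = 1,022.9448.
Macaulay duration = Σ(t·PV) / P = 6,958.2785 / 1,022.9448 = 6.80220 half-year periods.
In years: 6.80220 / 2 = 3.40110 years.

3.401 years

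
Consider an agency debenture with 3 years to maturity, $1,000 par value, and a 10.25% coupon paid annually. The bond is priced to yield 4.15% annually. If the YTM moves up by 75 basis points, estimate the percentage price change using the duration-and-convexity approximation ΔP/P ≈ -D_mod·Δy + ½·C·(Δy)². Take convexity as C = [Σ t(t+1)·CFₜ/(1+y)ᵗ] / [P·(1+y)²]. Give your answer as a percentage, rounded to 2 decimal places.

-1.95%

With y = 0.0415:
  t   CF        PV=CF/(1+0.0415)^t    t·PV        t(t+1)·PV
  1       102.50        98.4157        98.4157         196.8315
  2       102.50        94.4942       188.9885         566.9654
  3     1,102.50       975.8898     2,927.6694      11,710.6775
  Σ                  1,168.7998     3,215.0736      12,474.4744
P = 1,168.7998; D_Mac = 2.75075 yrs; D_mod = 2.64114 yrs; C = 9.83929.
Duration effect: -2.64114 × (+0.0075) = -0.019809
Convexity effect: 0.5 × 9.83929 × (0.0075)² = +0.0002767
ΔP/P ≈ -0.019809 + 0.0002767 = -0.019532 = -1.9532%.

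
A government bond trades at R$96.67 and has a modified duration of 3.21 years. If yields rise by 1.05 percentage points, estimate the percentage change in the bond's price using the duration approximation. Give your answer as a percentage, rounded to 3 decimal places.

-3.371%

Duration approximation: ΔP/P ≈ -D_mod · Δy = -3.21 × (+0.0105) = -0.033705.
As a percentage: -3.3705%.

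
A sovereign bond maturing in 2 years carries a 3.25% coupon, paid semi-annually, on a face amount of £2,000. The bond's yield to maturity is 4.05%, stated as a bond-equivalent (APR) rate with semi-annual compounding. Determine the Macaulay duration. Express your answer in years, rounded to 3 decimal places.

Periodic yield y = 0.02025. Discount each cash flow and weight by its period:
  t   CF        PV=CF/(1+0.02025)^t    t·PV
  1        32.50        31.8549        31.8549
  2        32.50        31.2227        62.4454
  3        32.50        30.6030        91.8089
  4     2,032.50     1,875.8761     7,503.5042
  Σ                  1,969.5566     7,689.6134
Price P = Σ PV = 1,969.5566.
Macaulay duration = Σ(t·PV) / P = 7,689.6134 / 1,969.5566 = 3.90424 half-year periods.
In years: 3.90424 / 2 = 1.95212 years.

1.952 years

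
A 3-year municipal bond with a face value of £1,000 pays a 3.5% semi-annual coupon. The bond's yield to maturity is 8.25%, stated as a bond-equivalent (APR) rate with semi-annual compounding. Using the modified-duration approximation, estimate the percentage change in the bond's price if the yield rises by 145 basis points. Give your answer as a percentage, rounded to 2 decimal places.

Periodic yield y = 0.04125. Modified duration first:
  t   CF        PV=CF/(1+0.04125)^t    t·PV
  1        17.50        16.8067        16.8067
  2        17.50        16.1409        32.2818
  3        17.50        15.5015        46.5044
  4        17.50        14.8874        59.5495
  5        17.50        14.2976        71.4880
  6     1,017.50       798.3702     4,790.2213
  Σ                    876.0043     5,016.8518
P = 876.0043; D_Mac = 5.72697 half-year periods = 2.86349 yrs; D_mod = 2.86349/(1+0.04125) = 2.75005 yrs.
ΔP/P ≈ -D_mod · Δy = -2.75005 × (+0.0145) = -0.039876 = -3.9876%.

-3.99%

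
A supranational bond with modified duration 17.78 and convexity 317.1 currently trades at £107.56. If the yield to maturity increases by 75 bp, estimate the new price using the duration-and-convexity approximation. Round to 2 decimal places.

£94.18

Duration effect: -D_mod·Δy = -17.78 × (+0.0075) = -0.133350
Convexity effect: ½·C·(Δy)² = 0.5 × 317.1 × (0.0075)² = +0.0089184375
ΔP/P ≈ -0.133350 + 0.0089184375 = -0.1244315625
New price ≈ 107.56 × (1 - 0.1244315625) = 94.1761411375.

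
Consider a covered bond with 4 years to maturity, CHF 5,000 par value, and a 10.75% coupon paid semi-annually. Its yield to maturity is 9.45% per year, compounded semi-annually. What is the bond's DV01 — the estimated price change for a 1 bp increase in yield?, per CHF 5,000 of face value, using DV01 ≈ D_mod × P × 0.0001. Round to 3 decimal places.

CHF 1.677

Periodic yield y = 0.04725.
  t   CF        PV=CF/(1+0.04725)^t    t·PV
  1       268.75       256.6245       256.6245
  2       268.75       245.0461       490.0921
  3       268.75       233.9900       701.9701
  4       268.75       223.4328       893.7313
  5       268.75       213.3520     1,066.7598
  6       268.75       203.7259     1,222.3554
  7       268.75       194.5342     1,361.7392
  8     5,268.75     3,641.7040    29,133.6318
  Σ                  5,212.4094    35,126.9042
P = 5,212.4094; D_Mac = 6.73909 half-year periods = 3.36955 yrs; D_mod = 3.21752 yrs.
DV01 ≈ 3.21752 × 5,212.4094 × 0.0001 = 1.677102.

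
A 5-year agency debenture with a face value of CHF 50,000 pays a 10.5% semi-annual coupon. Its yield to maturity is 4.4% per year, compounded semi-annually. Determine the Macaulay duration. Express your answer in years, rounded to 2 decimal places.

Periodic yield y = 0.022. Discount each cash flow and weight by its period:
  t   CF        PV=CF/(1+0.022)^t    t·PV
  1     2,625.00     2,568.4932     2,568.4932
  2     2,625.00     2,513.2027     5,026.4054
  3     2,625.00     2,459.1024     7,377.3073
  4     2,625.00     2,406.1668     9,624.6671
  5     2,625.00     2,354.3706    11,771.8531
  6     2,625.00     2,303.6894    13,822.1367
  7     2,625.00     2,254.0993    15,778.6948
  8     2,625.00     2,205.5766    17,644.6126
  9     2,625.00     2,158.0984    19,422.8857
  10   52,625.00    42,333.4001   423,334.0007
  Σ                 63,556.1994   526,371.0566
Price P = Σ PV = 63,556.1994.
Macaulay duration = Σ(t·PV) / P = 526,371.0566 / 63,556.1994 = 8.28198 half-year periods.
In years: 8.28198 / 2 = 4.14099 years.

4.14 years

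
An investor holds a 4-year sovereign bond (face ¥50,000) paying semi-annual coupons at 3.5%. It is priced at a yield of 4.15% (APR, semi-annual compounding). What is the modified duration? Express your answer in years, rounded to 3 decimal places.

3.687 years

Periodic yield y = 0.02075. First find Macaulay duration:
  t   CF        PV=CF/(1+0.02075)^t    t·PV
  1       875.00       857.2128       857.2128
  2       875.00       839.7872     1,679.5745
  3       875.00       822.7159     2,468.1477
  4       875.00       805.9916     3,223.9663
  5       875.00       789.6072     3,948.0361
  6       875.00       773.5559     4,641.3356
  7       875.00       757.8309     5,304.8166
  8    50,875.00    43,166.7462   345,333.9693
  Σ                 48,813.4478   367,457.0588
P = 48,813.4478; Macaulay duration = 367,457.0588 / 48,813.4478 = 7.52778 half-year periods = 3.76389 years.
Modified duration = D_Mac / (1 + y) = 3.76389 / 1.02075 = 3.68738 years.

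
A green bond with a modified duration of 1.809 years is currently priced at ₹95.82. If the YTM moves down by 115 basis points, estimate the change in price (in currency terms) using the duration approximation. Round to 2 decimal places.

Duration approximation: ΔP/P ≈ -D_mod · Δy = -1.809 × (-0.0115) = +0.0208035.
ΔP ≈ 95.82 × (+0.0208035) = +1.99339137.

+₹1.99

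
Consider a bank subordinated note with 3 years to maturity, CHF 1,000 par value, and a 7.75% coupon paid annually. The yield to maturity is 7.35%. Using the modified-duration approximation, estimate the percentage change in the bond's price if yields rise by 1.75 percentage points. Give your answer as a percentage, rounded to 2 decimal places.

-4.55%

Periodic yield y = 0.0735. Modified duration first:
  t   CF        PV=CF/(1+0.0735)^t    t·PV
  1        77.50        72.1938        72.1938
  2        77.50        67.2508       134.5016
  3     1,077.50       870.9859     2,612.9577
  Σ                  1,010.4305     2,819.6532
P = 1,010.4305; D_Mac = 2.79055 yrs; D_mod = 2.79055/(1+0.0735) = 2.59948 yrs.
ΔP/P ≈ -D_mod · Δy = -2.59948 × (+0.0175) = -0.045491 = -4.5491%.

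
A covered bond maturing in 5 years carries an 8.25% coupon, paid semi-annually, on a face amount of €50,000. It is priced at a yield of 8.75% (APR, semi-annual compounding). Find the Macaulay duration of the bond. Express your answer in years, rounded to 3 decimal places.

4.187 years

Periodic yield y = 0.04375. Discount each cash flow and weight by its period:
  t   CF        PV=CF/(1+0.04375)^t    t·PV
  1     2,062.50     1,976.0479     1,976.0479
  2     2,062.50     1,893.2195     3,786.4391
  3     2,062.50     1,813.8630     5,441.5891
  4     2,062.50     1,737.8329     6,951.3314
  5     2,062.50     1,664.9896     8,324.9478
  6     2,062.50     1,595.1996     9,571.1975
  7     2,062.50     1,528.3349    10,698.3445
  8     2,062.50     1,464.2730    11,714.1839
  9     2,062.50     1,402.8963    12,626.0664
  10   52,062.50    33,928.1464   339,281.4643
  Σ                 49,004.8031   410,371.6119
Price P = Σ PV = 49,004.8031.
Macaulay duration = Σ(t·PV) / P = 410,371.6119 / 49,004.8031 = 8.37411 half-year periods.
In years: 8.37411 / 2 = 4.18706 years.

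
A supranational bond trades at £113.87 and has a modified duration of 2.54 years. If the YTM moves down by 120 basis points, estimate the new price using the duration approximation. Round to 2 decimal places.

Duration approximation: ΔP/P ≈ -D_mod · Δy = -2.54 × (-0.012) = +0.030480.
New price ≈ 113.87 × (1 + 0.030480) = 117.3407576.

£117.34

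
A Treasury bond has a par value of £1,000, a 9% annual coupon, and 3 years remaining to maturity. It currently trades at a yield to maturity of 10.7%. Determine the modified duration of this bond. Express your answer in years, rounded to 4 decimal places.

Periodic yield y = 0.107. First find Macaulay duration:
  t   CF        PV=CF/(1+0.107)^t    t·PV
  1        90.00        81.3008        81.3008
  2        90.00        73.4425       146.8849
  3     1,090.00       803.4958     2,410.4875
  Σ                    958.2391     2,638.6733
P = 958.2391; Macaulay duration = 2,638.6733 / 958.2391 = 2.75367 years.
Modified duration = D_Mac / (1 + y) = 2.75367 / 1.107 = 2.48751 years.

2.4875 years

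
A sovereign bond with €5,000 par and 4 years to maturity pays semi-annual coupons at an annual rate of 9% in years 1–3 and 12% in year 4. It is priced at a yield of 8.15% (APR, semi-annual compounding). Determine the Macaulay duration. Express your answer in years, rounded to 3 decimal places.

3.461 years

Periodic yield y = 0.04075. Discount each cash flow and weight by its period:
  t   CF        PV=CF/(1+0.04075)^t    t·PV
  1       225.00       216.1902       216.1902
  2       225.00       207.7254       415.4509
  3       225.00       199.5921       598.7762
  4       225.00       191.7771       767.1086
  5       225.00       184.2682       921.3411
  6       225.00       177.0533     1,062.3197
  7       300.00       226.8278     1,587.7947
  8     5,300.00     3,850.3882    30,803.1053
  Σ                  5,253.8224    36,372.0867
Price P = Σ PV = 5,253.8224.
Macaulay duration = Σ(t·PV) / P = 36,372.0867 / 5,253.8224 = 6.92298 half-year periods.
In years: 6.92298 / 2 = 3.46149 years.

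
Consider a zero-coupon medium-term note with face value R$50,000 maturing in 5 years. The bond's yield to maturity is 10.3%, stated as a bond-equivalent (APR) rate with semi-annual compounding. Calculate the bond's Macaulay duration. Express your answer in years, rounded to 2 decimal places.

5.00 years

A zero-coupon bond has a single cash flow at maturity, so its Macaulay duration equals its maturity: 5 years.
(Equivalently: 10 semi-annual periods ÷ 2 = 5 years.)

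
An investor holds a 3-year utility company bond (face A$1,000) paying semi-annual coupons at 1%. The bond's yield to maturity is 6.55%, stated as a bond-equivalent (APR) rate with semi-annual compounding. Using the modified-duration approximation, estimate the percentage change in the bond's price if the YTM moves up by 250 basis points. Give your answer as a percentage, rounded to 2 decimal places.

Periodic yield y = 0.03275. Modified duration first:
  t   CF        PV=CF/(1+0.03275)^t    t·PV
  1         5.00         4.8414         4.8414
  2         5.00         4.6879         9.3758
  3         5.00         4.5393        13.6178
  4         5.00         4.3953        17.5812
  5         5.00         4.2559        21.2796
  6     1,005.00       828.3137     4,969.8821
  Σ                    851.0335     5,036.5780
P = 851.0335; D_Mac = 5.91819 half-year periods = 2.95909 yrs; D_mod = 2.95909/(1+0.03275) = 2.86526 yrs.
ΔP/P ≈ -D_mod · Δy = -2.86526 × (+0.025) = -0.071631 = -7.1631%.

-7.16%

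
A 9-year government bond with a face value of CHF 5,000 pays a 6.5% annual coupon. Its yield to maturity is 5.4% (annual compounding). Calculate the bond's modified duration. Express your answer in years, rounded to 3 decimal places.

Periodic yield y = 0.054. First find Macaulay duration:
  t   CF        PV=CF/(1+0.054)^t    t·PV
  1       325.00       308.3491       308.3491
  2       325.00       292.5514       585.1027
  3       325.00       277.5630       832.6889
  4       325.00       263.3425     1,053.3699
  5       325.00       249.8505     1,249.2527
  6       325.00       237.0499     1,422.2991
  7       325.00       224.9050     1,574.3349
  8       325.00       213.3823     1,707.0587
  9     5,325.00     3,317.0660    29,853.5941
  Σ                  5,384.0597    38,586.0503
P = 5,384.0597; Macaulay duration = 38,586.0503 / 5,384.0597 = 7.16672 years.
Modified duration = D_Mac / (1 + y) = 7.16672 / 1.054 = 6.79954 years.

6.800 years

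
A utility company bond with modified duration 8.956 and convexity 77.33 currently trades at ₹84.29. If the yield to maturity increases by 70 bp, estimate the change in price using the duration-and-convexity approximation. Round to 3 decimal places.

-₹5.125

Duration effect: -D_mod·Δy = -8.956 × (+0.007) = -0.062692
Convexity effect: ½·C·(Δy)² = 0.5 × 77.33 × (0.007)² = +0.001894585
ΔP/P ≈ -0.062692 + 0.001894585 = -0.060797415
ΔP ≈ 84.29 × (-0.060797415) = -5.12461411035.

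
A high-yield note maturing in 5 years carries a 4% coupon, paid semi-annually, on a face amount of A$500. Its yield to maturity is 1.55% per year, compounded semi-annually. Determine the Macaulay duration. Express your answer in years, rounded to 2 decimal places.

Periodic yield y = 0.00775. Discount each cash flow and weight by its period:
  t   CF        PV=CF/(1+0.00775)^t    t·PV
  1        10.00         9.9231         9.9231
  2        10.00         9.8468        19.6936
  3        10.00         9.7711        29.3132
  4        10.00         9.6959        38.7837
  5        10.00         9.6213        48.1067
  6        10.00         9.5474        57.2841
  7        10.00         9.4739        66.3175
  8        10.00         9.4011        75.2086
  9        10.00         9.3288        83.9590
  10      510.00       472.1088     4,721.0881
  Σ                    558.7182     5,149.6777
Price P = Σ PV = 558.7182.
Macaulay duration = Σ(t·PV) / P = 5,149.6777 / 558.7182 = 9.21695 half-year periods.
In years: 9.21695 / 2 = 4.60848 years.

4.61 years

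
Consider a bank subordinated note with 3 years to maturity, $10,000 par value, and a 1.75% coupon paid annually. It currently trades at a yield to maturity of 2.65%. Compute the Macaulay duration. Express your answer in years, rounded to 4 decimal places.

2.9480 years

Periodic yield y = 0.0265. Discount each cash flow and weight by its year:
  t   CF        PV=CF/(1+0.0265)^t    t·PV
  1       175.00       170.4822       170.4822
  2       175.00       166.0811       332.1621
  3    10,175.00     9,407.1389    28,221.4167
  Σ                  9,743.7022    28,724.0611
Price P = Σ PV = 9,743.7022.
Macaulay duration = Σ(t·PV) / P = 28,724.0611 / 9,743.7022 = 2.94796 years.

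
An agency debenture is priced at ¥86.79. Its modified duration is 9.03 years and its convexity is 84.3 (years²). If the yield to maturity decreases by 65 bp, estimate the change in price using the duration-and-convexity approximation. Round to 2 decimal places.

Duration effect: -D_mod·Δy = -9.03 × (-0.0065) = +0.058695
Convexity effect: ½·C·(Δy)² = 0.5 × 84.3 × (-0.0065)² = +0.0017808375
ΔP/P ≈ +0.058695 + 0.0017808375 = +0.0604758375
ΔP ≈ 86.79 × (+0.0604758375) = +5.248697936625.

+¥5.25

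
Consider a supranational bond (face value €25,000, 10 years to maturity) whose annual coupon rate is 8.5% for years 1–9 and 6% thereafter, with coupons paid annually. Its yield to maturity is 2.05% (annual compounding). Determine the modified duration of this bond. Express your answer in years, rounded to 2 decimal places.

7.56 years

Periodic yield y = 0.0205. First find Macaulay duration:
  t   CF        PV=CF/(1+0.0205)^t    t·PV
  1     2,125.00     2,082.3126     2,082.3126
  2     2,125.00     2,040.4827     4,080.9654
  3     2,125.00     1,999.4931     5,998.4793
  4     2,125.00     1,959.3269     7,837.3075
  5     2,125.00     1,919.9676     9,599.8378
  6     2,125.00     1,881.3989    11,288.3933
  7     2,125.00     1,843.6050    12,905.2348
  8     2,125.00     1,806.5703    14,452.5623
  9     2,125.00     1,770.2796    15,932.5160
  10   26,500.00    21,632.9518   216,329.5184
  Σ                 38,936.3883   300,507.1272
P = 38,936.3883; Macaulay duration = 300,507.1272 / 38,936.3883 = 7.71790 years.
Modified duration = D_Mac / (1 + y) = 7.71790 / 1.0205 = 7.56286 years.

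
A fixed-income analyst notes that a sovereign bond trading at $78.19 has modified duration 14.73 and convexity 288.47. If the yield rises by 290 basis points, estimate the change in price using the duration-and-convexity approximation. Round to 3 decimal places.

Duration effect: -D_mod·Δy = -14.73 × (+0.029) = -0.427170
Convexity effect: ½·C·(Δy)² = 0.5 × 288.47 × (0.029)² = +0.121301635
ΔP/P ≈ -0.427170 + 0.121301635 = -0.305868365
ΔP ≈ 78.19 × (-0.305868365) = -23.91584745935.

-$23.916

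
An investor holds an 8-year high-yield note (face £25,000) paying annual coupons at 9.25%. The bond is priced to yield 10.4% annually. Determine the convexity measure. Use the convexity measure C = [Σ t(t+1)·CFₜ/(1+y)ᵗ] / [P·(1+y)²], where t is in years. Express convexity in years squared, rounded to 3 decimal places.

With y = 0.104:
  t   CF        PV=CF/(1+0.104)^t    t·PV        t(t+1)·PV
  1     2,312.50     2,094.6558     2,094.6558       4,189.3116
  2     2,312.50     1,897.3331     3,794.6663      11,383.9989
  3     2,312.50     1,718.5989     5,155.7966      20,623.1864
  4     2,312.50     1,556.7019     6,226.8075      31,134.0375
  5     2,312.50     1,410.0560     7,050.2802      42,301.6813
  6     2,312.50     1,277.2247     7,663.3481      53,643.4365
  7     2,312.50     1,156.9064     8,098.3449      64,786.7590
  8    27,312.50    12,376.8141    99,014.5126     891,130.6137
  Σ                 23,488.2909   139,098.4120   1,119,193.0249
P = 23,488.2909.
Convexity = Σ t(t+1)·PV / [P·(1+y)²] = 1,119,193.0249 / (23,488.2909 × 1.218816) = 39.09448.

39.094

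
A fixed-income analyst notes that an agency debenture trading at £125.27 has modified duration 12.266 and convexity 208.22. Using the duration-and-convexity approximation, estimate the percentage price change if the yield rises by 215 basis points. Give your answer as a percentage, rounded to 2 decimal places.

Duration effect: -D_mod·Δy = -12.266 × (+0.0215) = -0.263719
Convexity effect: ½·C·(Δy)² = 0.5 × 208.22 × (0.0215)² = +0.0481248475
ΔP/P ≈ -0.263719 + 0.0481248475 = -0.2155941525
= -21.55941525%.

-21.56%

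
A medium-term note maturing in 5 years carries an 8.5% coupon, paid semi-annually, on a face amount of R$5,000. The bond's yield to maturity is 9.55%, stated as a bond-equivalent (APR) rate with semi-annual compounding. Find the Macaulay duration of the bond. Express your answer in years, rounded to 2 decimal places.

4.16 years

Periodic yield y = 0.04775. Discount each cash flow and weight by its period:
  t   CF        PV=CF/(1+0.04775)^t    t·PV
  1       212.50       202.8156       202.8156
  2       212.50       193.5725       387.1449
  3       212.50       184.7506       554.2519
  4       212.50       176.3308       705.3233
  5       212.50       168.2948       841.4738
  6       212.50       160.6249       963.7495
  7       212.50       153.3046     1,073.1324
  8       212.50       146.3179     1,170.5435
  9       212.50       139.6497     1,256.8470
  10    5,212.50     3,269.4099    32,694.0990
  Σ                  4,795.0713    39,849.3809
Price P = Σ PV = 4,795.0713.
Macaulay duration = Σ(t·PV) / P = 39,849.3809 / 4,795.0713 = 8.31049 half-year periods.
In years: 8.31049 / 2 = 4.15524 years.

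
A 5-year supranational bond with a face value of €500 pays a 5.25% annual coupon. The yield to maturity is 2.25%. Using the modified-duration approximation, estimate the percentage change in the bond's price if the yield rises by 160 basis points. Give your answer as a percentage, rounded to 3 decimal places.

-7.135%

Periodic yield y = 0.0225. Modified duration first:
  t   CF        PV=CF/(1+0.0225)^t    t·PV
  1        26.25        25.6724        25.6724
  2        26.25        25.1075        50.2149
  3        26.25        24.5550        73.6649
  4        26.25        24.0146        96.0586
  5       526.25       470.8424     2,354.2118
  Σ                    570.1918     2,599.8225
P = 570.1918; D_Mac = 4.55956 yrs; D_mod = 4.55956/(1+0.0225) = 4.45923 yrs.
ΔP/P ≈ -D_mod · Δy = -4.45923 × (+0.016) = -0.071348 = -7.1348%.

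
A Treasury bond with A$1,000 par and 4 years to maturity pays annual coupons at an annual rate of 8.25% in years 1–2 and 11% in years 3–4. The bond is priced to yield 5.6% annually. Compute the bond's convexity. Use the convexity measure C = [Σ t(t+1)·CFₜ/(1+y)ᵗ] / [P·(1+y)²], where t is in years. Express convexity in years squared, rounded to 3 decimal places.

With y = 0.056:
  t   CF        PV=CF/(1+0.056)^t    t·PV        t(t+1)·PV
  1        82.50        78.1250        78.1250         156.2500
  2        82.50        73.9820       147.9640         443.8920
  3       110.00        93.4116       280.2349       1,120.9395
  4     1,110.00       892.6214     3,570.4857      17,852.4285
  Σ                  1,138.1401     4,076.8096      19,573.5100
P = 1,138.1401.
Convexity = Σ t(t+1)·PV / [P·(1+y)²] = 19,573.5100 / (1,138.1401 × 1.115136) = 15.42216.

15.422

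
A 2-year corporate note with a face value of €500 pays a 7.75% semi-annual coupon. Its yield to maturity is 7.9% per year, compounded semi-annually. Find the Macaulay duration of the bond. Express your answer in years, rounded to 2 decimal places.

1.89 years

Periodic yield y = 0.0395. Discount each cash flow and weight by its period:
  t   CF        PV=CF/(1+0.0395)^t    t·PV
  1       19.375        18.6388        18.6388
  2       19.375        17.9305        35.8610
  3       19.375        17.2492        51.7475
  4      519.375       444.8187     1,779.2749
  Σ                    498.6372     1,885.5222
Price P = Σ PV = 498.6372.
Macaulay duration = Σ(t·PV) / P = 1,885.5222 / 498.6372 = 3.78135 half-year periods.
In years: 3.78135 / 2 = 1.89068 years.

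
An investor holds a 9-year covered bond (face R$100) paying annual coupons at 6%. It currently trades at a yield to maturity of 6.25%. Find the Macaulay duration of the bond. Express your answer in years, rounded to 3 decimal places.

Periodic yield y = 0.0625. Discount each cash flow and weight by its year:
  t   CF        PV=CF/(1+0.0625)^t    t·PV
  1         6.00         5.6471         5.6471
  2         6.00         5.3149        10.6298
  3         6.00         5.0022        15.0067
  4         6.00         4.7080        18.8320
  5         6.00         4.4310        22.1552
  6         6.00         4.1704        25.0224
  7         6.00         3.9251        27.4756
  8         6.00         3.6942        29.5536
  9       106.00        61.4250       552.8253
  Σ                     98.3179       707.1476
Price P = Σ PV = 98.3179.
Macaulay duration = Σ(t·PV) / P = 707.1476 / 98.3179 = 7.19246 years.

7.192 years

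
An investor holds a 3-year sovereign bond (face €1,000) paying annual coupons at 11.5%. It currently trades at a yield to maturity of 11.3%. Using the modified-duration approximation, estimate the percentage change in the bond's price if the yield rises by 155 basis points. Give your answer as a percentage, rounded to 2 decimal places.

Periodic yield y = 0.113. Modified duration first:
  t   CF        PV=CF/(1+0.113)^t    t·PV
  1       115.00       103.3243       103.3243
  2       115.00        92.8341       185.6682
  3     1,115.00       808.7036     2,426.1108
  Σ                  1,004.8620     2,715.1033
P = 1,004.8620; D_Mac = 2.70197 yrs; D_mod = 2.70197/(1+0.113) = 2.42764 yrs.
ΔP/P ≈ -D_mod · Δy = -2.42764 × (+0.0155) = -0.037628 = -3.7628%.

-3.76%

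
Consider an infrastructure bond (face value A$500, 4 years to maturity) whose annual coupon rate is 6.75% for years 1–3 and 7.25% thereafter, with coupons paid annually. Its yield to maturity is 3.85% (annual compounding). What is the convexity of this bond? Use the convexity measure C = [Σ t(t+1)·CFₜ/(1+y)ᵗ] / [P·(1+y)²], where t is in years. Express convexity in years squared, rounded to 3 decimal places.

With y = 0.0385:
  t   CF        PV=CF/(1+0.0385)^t    t·PV        t(t+1)·PV
  1        33.75        32.4988        32.4988          64.9976
  2        33.75        31.2940        62.5880         187.7639
  3        33.75        30.1338        90.4015         361.6059
  4       536.25       461.0429     1,844.1714       9,220.8572
  Σ                    554.9695     2,029.6597       9,835.2246
P = 554.9695.
Convexity = Σ t(t+1)·PV / [P·(1+y)²] = 9,835.2246 / (554.9695 × 1.078482) = 16.43245.

16.432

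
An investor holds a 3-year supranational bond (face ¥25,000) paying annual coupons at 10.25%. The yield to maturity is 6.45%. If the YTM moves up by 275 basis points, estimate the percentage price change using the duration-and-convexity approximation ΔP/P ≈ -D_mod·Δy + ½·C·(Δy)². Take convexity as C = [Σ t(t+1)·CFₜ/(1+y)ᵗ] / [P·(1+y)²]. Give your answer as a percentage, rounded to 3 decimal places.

With y = 0.0645:
  t   CF        PV=CF/(1+0.0645)^t    t·PV        t(t+1)·PV
  1     2,562.50     2,407.2334     2,407.2334       4,814.4669
  2     2,562.50     2,261.3748     4,522.7495      13,568.2486
  3    27,562.50    22,849.7582    68,549.2747     274,197.0989
  Σ                 27,518.3665    75,479.2577     292,579.8144
P = 27,518.3665; D_Mac = 2.74287 yrs; D_mod = 2.57667 yrs; C = 9.38276.
Duration effect: -2.57667 × (+0.0275) = -0.070859
Convexity effect: 0.5 × 9.38276 × (0.0275)² = +0.0035479
ΔP/P ≈ -0.070859 + 0.0035479 = -0.067311 = -6.7311%.

-6.731%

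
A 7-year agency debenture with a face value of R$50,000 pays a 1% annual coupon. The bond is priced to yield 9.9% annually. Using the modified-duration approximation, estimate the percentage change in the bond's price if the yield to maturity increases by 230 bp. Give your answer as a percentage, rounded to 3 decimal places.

Periodic yield y = 0.099. Modified duration first:
  t   CF        PV=CF/(1+0.099)^t    t·PV
  1       500.00       454.9591       454.9591
  2       500.00       413.9755       827.9510
  3       500.00       376.6838     1,130.0514
  4       500.00       342.7514     1,371.0056
  5       500.00       311.8757     1,559.3785
  6       500.00       283.7813     1,702.6881
  7    50,500.00    26,079.9966   182,559.9765
  Σ                 28,264.0234   189,606.0101
P = 28,264.0234; D_Mac = 6.70839 yrs; D_mod = 6.70839/(1+0.099) = 6.10408 yrs.
ΔP/P ≈ -D_mod · Δy = -6.10408 × (+0.023) = -0.140394 = -14.0394%.

-14.039%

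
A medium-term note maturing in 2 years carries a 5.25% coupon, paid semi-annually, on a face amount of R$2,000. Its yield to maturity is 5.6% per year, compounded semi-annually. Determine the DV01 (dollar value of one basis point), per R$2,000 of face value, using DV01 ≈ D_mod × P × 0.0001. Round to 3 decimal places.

Periodic yield y = 0.028.
  t   CF        PV=CF/(1+0.028)^t    t·PV
  1        52.50        51.0700        51.0700
  2        52.50        49.6790        99.3581
  3        52.50        48.3259       144.9777
  4     2,052.50     1,837.8527     7,351.4109
  Σ                  1,986.9277     7,646.8167
P = 1,986.9277; D_Mac = 3.84856 half-year periods = 1.92428 yrs; D_mod = 1.87187 yrs.
DV01 ≈ 1.87187 × 1,986.9277 × 0.0001 = 0.371927.

R$0.372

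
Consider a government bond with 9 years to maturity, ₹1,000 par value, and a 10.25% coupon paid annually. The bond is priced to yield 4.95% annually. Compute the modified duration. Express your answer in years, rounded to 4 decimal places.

6.3931 years

Periodic yield y = 0.0495. First find Macaulay duration:
  t   CF        PV=CF/(1+0.0495)^t    t·PV
  1       102.50        97.6656        97.6656
  2       102.50        93.0591       186.1183
  3       102.50        88.6700       266.0099
  4       102.50        84.4878       337.9513
  5       102.50        80.5029       402.5146
  6       102.50        76.7060       460.2359
  7       102.50        73.0881       511.6168
  8       102.50        69.6409       557.1271
  9     1,102.50       713.7344     6,423.6093
  Σ                  1,377.5547     9,242.8487
P = 1,377.5547; Macaulay duration = 9,242.8487 / 1,377.5547 = 6.70961 years.
Modified duration = D_Mac / (1 + y) = 6.70961 / 1.0495 = 6.39314 years.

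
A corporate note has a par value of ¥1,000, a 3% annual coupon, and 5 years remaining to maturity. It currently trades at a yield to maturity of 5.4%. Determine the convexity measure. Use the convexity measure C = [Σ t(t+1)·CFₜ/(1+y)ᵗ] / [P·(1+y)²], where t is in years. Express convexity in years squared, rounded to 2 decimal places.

24.85

With y = 0.054:
  t   CF        PV=CF/(1+0.054)^t    t·PV        t(t+1)·PV
  1        30.00        28.4630        28.4630          56.9260
  2        30.00        27.0047        54.0095         162.0285
  3        30.00        25.6212        76.8636         307.4544
  4        30.00        24.3085        97.2341         486.1707
  5     1,030.00       791.8340     3,959.1702      23,755.0213
  Σ                    897.2315     4,215.7404      24,767.6009
P = 897.2315.
Convexity = Σ t(t+1)·PV / [P·(1+y)²] = 24,767.6009 / (897.2315 × 1.110916) = 24.84839.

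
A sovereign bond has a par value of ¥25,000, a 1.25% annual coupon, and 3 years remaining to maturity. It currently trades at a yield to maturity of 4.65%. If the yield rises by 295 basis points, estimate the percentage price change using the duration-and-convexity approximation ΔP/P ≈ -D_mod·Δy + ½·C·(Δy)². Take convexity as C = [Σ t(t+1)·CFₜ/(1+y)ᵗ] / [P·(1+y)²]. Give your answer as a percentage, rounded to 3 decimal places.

-7.878%

With y = 0.0465:
  t   CF        PV=CF/(1+0.0465)^t    t·PV        t(t+1)·PV
  1       312.50       298.6144       298.6144         597.2289
  2       312.50       285.3458       570.6917       1,712.0751
  3    25,312.50    22,086.0140    66,258.0419     265,032.1676
  Σ                 22,669.9742    67,127.3480     267,341.4716
P = 22,669.9742; D_Mac = 2.96107 yrs; D_mod = 2.82950 yrs; C = 10.76804.
Duration effect: -2.82950 × (+0.0295) = -0.083470
Convexity effect: 0.5 × 10.76804 × (0.0295)² = +0.0046854
ΔP/P ≈ -0.083470 + 0.0046854 = -0.078785 = -7.8785%.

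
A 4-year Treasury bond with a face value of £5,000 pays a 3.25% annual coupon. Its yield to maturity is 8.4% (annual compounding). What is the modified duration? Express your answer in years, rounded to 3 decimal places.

Periodic yield y = 0.084. First find Macaulay duration:
  t   CF        PV=CF/(1+0.084)^t    t·PV
  1       162.50       149.9077       149.9077
  2       162.50       138.2913       276.5826
  3       162.50       127.5750       382.7249
  4     5,162.50     3,738.8921    14,955.5685
  Σ                  4,154.6661    15,764.7838
P = 4,154.6661; Macaulay duration = 15,764.7838 / 4,154.6661 = 3.79448 years.
Modified duration = D_Mac / (1 + y) = 3.79448 / 1.084 = 3.50044 years.

3.500 years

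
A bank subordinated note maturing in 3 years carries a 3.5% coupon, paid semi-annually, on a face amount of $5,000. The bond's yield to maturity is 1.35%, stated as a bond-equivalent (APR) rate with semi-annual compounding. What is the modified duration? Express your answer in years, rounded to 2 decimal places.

2.86 years

Periodic yield y = 0.00675. First find Macaulay duration:
  t   CF        PV=CF/(1+0.00675)^t    t·PV
  1        87.50        86.9133        86.9133
  2        87.50        86.3306       172.6612
  3        87.50        85.7518       257.2553
  4        87.50        85.1768       340.7073
  5        87.50        84.6057       423.0287
  6     5,087.50     4,886.2377    29,317.4264
  Σ                  5,315.0160    30,597.9923
P = 5,315.0160; Macaulay duration = 30,597.9923 / 5,315.0160 = 5.75690 half-year periods = 2.87845 years.
Modified duration = D_Mac / (1 + y) = 2.87845 / 1.00675 = 2.85915 years.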